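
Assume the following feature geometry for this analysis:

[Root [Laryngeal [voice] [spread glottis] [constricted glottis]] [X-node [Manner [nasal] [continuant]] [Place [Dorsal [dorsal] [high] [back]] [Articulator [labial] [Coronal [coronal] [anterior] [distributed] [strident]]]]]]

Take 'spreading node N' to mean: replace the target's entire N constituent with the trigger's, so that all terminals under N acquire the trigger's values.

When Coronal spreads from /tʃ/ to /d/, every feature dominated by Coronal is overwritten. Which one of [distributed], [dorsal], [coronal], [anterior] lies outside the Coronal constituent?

[dorsal]

Under this geometry, Coronal contains [coronal], [anterior], [distributed], [strident].
[coronal], [anterior], [distributed] all lie under Coronal, so they are overwritten when Coronal spreads.
[dorsal] is not within the Coronal subtree (it hangs from Dorsal), so /d/'s [dorsal] value survives.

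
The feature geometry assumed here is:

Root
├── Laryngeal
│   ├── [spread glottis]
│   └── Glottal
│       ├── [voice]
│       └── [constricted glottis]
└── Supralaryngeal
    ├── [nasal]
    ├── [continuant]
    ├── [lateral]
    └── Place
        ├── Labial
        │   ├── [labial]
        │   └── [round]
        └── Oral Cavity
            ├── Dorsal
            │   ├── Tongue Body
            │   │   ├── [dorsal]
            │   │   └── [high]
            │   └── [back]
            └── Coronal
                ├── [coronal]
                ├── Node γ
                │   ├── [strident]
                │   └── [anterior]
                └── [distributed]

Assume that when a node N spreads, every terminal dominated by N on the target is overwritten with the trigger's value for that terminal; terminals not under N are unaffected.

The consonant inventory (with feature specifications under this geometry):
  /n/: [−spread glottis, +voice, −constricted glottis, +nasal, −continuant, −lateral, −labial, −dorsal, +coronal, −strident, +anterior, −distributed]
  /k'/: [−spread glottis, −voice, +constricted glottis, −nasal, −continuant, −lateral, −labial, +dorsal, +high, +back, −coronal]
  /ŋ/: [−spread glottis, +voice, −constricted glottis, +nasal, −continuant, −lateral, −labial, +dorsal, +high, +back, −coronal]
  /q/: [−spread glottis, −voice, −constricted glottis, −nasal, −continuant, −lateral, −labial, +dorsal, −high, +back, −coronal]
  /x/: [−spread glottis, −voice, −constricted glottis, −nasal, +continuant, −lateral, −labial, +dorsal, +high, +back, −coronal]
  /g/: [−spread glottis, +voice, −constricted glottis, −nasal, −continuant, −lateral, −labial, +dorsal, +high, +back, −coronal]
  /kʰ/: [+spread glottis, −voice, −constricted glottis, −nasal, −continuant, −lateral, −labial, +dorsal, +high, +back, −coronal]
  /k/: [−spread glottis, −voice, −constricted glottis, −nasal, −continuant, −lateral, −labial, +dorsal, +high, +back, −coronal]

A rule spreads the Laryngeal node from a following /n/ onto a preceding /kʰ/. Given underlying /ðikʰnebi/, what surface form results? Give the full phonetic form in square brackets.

[ðignebi]

The Laryngeal node dominates the terminals [spread glottis], [voice], [constricted glottis].
After delinking /kʰ/'s Laryngeal and linking /n/'s, the affected terminals become [−spread glottis], [+voice], [−constricted glottis]; [nasal], [continuant], [lateral], … (outside Laryngeal) are retained from /kʰ/.
Among the inventory, only /g/ has exactly this specification, giving the surface form [ðignebi].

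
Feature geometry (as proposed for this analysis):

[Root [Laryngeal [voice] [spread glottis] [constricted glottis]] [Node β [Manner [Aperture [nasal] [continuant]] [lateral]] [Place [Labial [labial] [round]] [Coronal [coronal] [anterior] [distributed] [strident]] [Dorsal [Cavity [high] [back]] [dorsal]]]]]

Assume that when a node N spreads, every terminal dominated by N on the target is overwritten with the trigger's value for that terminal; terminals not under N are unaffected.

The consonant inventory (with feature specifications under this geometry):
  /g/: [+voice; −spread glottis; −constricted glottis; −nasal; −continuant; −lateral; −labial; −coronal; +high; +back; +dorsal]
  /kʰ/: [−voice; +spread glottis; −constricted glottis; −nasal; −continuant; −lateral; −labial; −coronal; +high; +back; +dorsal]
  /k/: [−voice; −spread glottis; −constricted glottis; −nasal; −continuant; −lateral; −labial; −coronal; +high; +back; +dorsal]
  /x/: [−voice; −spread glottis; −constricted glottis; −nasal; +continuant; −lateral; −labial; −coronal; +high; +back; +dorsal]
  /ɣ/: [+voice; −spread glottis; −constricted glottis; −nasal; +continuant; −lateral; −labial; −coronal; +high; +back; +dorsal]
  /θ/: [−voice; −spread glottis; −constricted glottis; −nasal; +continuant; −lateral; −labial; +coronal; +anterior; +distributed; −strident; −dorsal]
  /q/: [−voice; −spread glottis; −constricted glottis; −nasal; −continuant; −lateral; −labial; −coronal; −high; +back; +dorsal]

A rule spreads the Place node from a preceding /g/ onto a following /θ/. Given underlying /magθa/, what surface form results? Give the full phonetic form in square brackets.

[magxa]

The Place node dominates the terminals [labial], [round], [coronal], [anterior], [distributed], [strident], [high], [back], [dorsal].
Spreading Place from /g/ onto /θ/ replaces those values with /g/'s: [−labial], [−coronal], [+high], [+back], [+dorsal]. Features outside Place ([voice], [spread glottis], [constricted glottis], …) stay as in /θ/.
The resulting bundle matches /x/ in the inventory; substituting it for /θ/ gives [magxa].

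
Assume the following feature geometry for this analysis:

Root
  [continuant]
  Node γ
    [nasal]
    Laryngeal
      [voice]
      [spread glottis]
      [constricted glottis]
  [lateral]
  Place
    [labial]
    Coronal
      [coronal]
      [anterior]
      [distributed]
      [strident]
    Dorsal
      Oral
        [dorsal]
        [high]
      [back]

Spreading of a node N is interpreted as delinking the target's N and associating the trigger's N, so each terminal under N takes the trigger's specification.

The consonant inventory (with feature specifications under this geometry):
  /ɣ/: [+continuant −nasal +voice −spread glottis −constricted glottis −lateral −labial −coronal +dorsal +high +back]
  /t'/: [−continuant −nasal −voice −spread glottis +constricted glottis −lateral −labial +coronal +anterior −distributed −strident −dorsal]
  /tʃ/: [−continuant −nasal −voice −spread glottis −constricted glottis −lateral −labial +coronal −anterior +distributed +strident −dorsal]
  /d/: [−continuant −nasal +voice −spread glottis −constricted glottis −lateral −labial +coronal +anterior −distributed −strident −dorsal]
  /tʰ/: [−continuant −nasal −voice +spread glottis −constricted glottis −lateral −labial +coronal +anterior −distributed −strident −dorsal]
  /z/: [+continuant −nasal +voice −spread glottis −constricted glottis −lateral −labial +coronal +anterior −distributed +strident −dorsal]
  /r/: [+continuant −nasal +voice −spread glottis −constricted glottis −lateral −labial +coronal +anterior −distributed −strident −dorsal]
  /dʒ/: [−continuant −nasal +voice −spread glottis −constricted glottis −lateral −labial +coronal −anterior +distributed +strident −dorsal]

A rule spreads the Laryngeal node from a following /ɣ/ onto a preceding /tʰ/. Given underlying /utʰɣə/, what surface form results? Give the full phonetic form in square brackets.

[udɣə]

The Laryngeal node dominates the terminals [voice], [spread glottis], [constricted glottis].
The target acquires /ɣ/'s values for everything under Laryngeal — [+voice], [−spread glottis], [−constricted glottis] — while keeping its own [continuant], [nasal], [lateral], ….
This feature bundle is that of [d], so /utʰɣə/ surfaces as [udɣə].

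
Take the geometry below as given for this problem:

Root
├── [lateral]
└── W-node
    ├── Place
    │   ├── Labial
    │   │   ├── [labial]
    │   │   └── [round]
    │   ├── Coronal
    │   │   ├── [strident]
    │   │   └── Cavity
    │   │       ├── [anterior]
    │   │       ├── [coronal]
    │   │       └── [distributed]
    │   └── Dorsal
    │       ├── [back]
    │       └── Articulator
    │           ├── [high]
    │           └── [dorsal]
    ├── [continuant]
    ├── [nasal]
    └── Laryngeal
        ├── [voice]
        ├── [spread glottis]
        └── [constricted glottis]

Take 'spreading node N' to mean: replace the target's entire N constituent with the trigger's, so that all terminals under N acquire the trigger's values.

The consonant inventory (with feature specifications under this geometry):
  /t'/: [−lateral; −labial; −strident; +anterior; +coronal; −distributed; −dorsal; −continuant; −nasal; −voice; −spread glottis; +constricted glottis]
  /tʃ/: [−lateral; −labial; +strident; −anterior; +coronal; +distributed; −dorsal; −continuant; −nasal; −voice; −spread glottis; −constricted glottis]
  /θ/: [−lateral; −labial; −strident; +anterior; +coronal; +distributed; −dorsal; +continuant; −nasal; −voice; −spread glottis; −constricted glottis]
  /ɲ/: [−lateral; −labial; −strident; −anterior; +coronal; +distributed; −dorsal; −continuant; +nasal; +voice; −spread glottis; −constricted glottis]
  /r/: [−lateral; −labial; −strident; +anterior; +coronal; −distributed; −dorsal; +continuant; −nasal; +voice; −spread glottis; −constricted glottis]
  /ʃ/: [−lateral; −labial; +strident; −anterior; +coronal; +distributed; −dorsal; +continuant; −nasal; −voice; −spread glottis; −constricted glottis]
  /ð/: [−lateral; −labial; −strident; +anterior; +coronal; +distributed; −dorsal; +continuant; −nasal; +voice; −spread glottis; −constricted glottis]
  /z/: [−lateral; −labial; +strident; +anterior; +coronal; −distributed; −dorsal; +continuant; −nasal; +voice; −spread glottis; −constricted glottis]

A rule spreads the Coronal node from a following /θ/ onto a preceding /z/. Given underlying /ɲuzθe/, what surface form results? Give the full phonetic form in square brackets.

[ɲuðθe]

Terminals under Coronal in this geometry: [strident], [anterior], [coronal], [distributed].
The target acquires /θ/'s values for everything under Coronal — [−strident], [+anterior], [+coronal], [+distributed] — while keeping its own [lateral], [labial], [dorsal], ….
The resulting bundle matches /ð/ in the inventory; substituting it for /z/ gives [ɲuðθe].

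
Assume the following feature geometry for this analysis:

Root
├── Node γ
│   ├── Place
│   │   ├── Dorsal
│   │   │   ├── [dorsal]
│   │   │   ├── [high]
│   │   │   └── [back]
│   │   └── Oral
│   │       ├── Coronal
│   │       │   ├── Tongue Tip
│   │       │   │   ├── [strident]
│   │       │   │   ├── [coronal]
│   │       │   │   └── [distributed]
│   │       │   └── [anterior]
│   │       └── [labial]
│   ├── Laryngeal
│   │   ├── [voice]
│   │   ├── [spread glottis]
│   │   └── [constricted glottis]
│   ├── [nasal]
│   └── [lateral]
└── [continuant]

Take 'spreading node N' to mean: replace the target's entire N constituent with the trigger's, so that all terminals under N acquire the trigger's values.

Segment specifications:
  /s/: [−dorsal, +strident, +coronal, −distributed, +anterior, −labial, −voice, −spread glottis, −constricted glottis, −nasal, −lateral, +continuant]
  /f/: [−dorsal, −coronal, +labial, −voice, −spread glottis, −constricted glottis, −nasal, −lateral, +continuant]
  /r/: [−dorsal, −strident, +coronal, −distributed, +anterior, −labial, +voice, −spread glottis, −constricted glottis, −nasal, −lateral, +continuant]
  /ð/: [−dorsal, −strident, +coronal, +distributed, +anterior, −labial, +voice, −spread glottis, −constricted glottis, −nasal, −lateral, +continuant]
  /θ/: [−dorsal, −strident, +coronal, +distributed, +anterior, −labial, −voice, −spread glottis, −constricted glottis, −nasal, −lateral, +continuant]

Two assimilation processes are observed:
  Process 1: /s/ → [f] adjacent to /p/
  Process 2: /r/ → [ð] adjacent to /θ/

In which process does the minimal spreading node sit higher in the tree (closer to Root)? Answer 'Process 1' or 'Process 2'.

In Process 1, [labial], [coronal], [anterior], [distributed], [strident] change, so the minimal spreading node is Oral at depth 3.
Process 2: the feature that changes is [distributed]; the minimal node is [distributed] (depth 6).
Depth 3 < depth 6; Process 1 involves the structurally higher constituent Oral.

Process 1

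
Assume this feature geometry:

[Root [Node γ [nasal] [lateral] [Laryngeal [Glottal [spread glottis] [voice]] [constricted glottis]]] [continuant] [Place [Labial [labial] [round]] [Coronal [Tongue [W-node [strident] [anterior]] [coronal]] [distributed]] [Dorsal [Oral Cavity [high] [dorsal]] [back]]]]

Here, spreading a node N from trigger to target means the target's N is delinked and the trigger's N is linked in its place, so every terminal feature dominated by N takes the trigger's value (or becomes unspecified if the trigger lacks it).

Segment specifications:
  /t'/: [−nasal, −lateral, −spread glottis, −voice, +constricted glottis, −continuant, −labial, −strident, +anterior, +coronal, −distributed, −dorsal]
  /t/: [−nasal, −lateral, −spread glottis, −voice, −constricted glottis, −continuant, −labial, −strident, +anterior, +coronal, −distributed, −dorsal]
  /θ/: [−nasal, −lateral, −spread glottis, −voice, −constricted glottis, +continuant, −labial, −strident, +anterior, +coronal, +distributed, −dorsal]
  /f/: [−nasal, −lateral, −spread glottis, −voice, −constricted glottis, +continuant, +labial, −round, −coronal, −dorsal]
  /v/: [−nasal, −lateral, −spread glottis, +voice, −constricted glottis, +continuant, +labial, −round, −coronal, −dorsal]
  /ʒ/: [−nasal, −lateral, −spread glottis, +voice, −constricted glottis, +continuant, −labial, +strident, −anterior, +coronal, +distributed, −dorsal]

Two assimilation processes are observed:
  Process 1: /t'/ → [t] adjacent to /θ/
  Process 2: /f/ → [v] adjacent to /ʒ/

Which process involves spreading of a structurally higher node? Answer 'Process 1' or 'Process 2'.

Process 1

In Process 1, [constricted glottis] changes, so the minimal spreading node is [constricted glottis] at depth 3.
Process 2 alters [voice]; the lowest dominating node is [voice] (depth 4 from Root).
[constricted glottis] (depth 3) sits above [voice] (depth 4), making Process 1 the one with the higher spreading node.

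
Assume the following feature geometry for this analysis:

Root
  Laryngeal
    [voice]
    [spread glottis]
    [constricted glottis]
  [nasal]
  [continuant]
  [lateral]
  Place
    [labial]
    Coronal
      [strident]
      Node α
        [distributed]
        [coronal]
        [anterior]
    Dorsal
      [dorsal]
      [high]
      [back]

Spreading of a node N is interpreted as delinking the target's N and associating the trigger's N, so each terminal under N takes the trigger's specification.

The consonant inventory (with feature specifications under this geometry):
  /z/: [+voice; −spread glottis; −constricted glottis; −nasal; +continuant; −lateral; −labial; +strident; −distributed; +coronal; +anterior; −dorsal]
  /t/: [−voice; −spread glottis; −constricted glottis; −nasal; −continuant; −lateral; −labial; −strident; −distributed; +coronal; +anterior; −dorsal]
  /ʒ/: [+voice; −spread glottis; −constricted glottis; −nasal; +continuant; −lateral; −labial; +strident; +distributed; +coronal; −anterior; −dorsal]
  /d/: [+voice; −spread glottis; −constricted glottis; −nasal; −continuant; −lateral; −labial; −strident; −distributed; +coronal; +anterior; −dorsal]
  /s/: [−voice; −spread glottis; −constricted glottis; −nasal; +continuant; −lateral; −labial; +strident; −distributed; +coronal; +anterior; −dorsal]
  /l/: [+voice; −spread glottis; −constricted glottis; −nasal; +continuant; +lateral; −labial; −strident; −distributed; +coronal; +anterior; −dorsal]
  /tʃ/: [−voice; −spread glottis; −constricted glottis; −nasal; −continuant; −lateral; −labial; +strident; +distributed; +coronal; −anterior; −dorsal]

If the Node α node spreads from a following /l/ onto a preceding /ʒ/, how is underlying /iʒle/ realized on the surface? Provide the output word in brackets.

[izle]

Terminals under Node α in this geometry: [distributed], [coronal], [anterior].
Spreading Node α from /l/ onto /ʒ/ replaces those values with /l/'s: [−distributed], [+coronal], [+anterior]. Features outside Node α ([voice], [spread glottis], [constricted glottis], …) stay as in /ʒ/.
The resulting bundle matches /z/ in the inventory; substituting it for /ʒ/ gives [izle].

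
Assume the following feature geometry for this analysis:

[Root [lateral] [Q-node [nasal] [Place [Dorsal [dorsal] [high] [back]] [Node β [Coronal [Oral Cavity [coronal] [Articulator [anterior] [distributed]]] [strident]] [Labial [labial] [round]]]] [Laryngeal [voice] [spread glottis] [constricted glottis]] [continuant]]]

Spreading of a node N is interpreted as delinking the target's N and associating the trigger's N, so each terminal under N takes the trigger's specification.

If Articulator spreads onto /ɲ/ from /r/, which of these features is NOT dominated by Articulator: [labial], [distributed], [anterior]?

The terminals dominated by Articulator are [anterior], [distributed].
Spreading Articulator replaces [distributed], [anterior] with the trigger's values, since each sits inside the Articulator constituent.
[labial] is not within the Articulator subtree (it hangs from Labial), so /ɲ/'s [labial] value survives.

[labial]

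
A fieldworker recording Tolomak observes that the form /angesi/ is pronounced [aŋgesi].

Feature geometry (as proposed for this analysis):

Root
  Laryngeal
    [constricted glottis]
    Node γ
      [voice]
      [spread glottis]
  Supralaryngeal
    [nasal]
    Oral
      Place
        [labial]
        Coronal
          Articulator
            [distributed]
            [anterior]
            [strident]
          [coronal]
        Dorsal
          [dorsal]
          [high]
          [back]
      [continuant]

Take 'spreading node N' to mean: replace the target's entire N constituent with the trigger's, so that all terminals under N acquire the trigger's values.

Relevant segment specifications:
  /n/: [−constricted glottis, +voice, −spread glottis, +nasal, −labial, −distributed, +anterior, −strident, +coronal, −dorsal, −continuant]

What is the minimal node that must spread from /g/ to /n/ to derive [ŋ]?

Place

Comparing /n/ with its surface form [ŋ], the features that change are [coronal], [anterior], [distributed], [strident], [dorsal], [high], [back].
Tracing each changed feature up the tree, the paths first meet at Place; any lower node misses at least one of them.
Delinking /n/'s Place and associating /g/'s Place gives precisely the feature bundle of [ŋ].
[nasal] stays as in /n/ although /g/ differs there, so no node dominating it spread; among the remaining candidates Place is the lowest that derives the output.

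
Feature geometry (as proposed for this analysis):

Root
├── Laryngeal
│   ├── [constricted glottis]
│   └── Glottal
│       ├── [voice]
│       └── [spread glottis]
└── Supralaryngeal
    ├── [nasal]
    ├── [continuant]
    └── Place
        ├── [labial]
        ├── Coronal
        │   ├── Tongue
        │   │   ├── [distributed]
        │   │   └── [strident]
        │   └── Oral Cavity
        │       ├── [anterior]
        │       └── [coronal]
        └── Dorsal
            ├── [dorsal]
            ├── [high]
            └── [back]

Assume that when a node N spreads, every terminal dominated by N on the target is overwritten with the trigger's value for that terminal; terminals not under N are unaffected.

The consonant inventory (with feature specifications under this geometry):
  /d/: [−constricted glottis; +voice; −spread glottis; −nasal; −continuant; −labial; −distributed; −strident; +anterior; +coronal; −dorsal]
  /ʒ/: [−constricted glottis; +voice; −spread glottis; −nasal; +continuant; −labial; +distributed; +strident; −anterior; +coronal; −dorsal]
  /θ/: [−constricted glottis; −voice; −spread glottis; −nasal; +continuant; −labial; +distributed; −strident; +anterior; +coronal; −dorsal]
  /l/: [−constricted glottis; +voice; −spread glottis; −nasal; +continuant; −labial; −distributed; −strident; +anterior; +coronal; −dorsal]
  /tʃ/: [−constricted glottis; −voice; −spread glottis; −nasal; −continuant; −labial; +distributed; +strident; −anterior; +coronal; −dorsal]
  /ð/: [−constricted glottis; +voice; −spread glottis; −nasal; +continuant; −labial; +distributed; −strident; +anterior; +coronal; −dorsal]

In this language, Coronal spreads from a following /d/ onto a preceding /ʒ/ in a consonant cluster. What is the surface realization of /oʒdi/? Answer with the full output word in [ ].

[oldi]

Coronal immediately or transitively dominates [distributed], [strident], [anterior], [coronal].
The target acquires /d/'s values for everything under Coronal — [−distributed], [−strident], [+anterior], [+coronal] — while keeping its own [constricted glottis], [voice], [spread glottis], ….
Among the inventory, only /l/ has exactly this specification, giving the surface form [oldi].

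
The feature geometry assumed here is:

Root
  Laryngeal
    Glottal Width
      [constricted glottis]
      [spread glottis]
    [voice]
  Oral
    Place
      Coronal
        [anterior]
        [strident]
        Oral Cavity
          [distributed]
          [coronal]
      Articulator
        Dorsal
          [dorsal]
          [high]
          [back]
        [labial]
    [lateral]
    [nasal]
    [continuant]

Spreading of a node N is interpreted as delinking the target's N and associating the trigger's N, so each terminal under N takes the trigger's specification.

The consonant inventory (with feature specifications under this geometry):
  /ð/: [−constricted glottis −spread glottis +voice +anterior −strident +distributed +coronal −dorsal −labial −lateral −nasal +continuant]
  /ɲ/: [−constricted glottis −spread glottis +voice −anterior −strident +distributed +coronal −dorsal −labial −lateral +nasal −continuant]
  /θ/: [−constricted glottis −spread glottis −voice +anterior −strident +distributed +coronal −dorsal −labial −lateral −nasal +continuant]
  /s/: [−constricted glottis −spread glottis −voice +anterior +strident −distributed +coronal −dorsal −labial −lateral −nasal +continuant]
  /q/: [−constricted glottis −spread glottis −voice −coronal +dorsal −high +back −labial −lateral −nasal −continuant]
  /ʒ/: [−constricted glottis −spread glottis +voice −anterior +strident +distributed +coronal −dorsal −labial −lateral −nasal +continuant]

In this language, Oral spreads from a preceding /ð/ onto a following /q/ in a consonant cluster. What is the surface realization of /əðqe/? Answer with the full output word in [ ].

The Oral node dominates the terminals [anterior], [strident], [distributed], [coronal], [dorsal], [high], [back], [labial], [lateral], [nasal], [continuant].
The target acquires /ð/'s values for everything under Oral — [+anterior], [−strident], [+distributed], [+coronal], [−dorsal], [−labial], [−lateral], [−nasal], [+continuant] — while keeping its own [constricted glottis], [spread glottis], [voice].
This feature bundle is that of [θ], so /əðqe/ surfaces as [əðθe].

[əðθe]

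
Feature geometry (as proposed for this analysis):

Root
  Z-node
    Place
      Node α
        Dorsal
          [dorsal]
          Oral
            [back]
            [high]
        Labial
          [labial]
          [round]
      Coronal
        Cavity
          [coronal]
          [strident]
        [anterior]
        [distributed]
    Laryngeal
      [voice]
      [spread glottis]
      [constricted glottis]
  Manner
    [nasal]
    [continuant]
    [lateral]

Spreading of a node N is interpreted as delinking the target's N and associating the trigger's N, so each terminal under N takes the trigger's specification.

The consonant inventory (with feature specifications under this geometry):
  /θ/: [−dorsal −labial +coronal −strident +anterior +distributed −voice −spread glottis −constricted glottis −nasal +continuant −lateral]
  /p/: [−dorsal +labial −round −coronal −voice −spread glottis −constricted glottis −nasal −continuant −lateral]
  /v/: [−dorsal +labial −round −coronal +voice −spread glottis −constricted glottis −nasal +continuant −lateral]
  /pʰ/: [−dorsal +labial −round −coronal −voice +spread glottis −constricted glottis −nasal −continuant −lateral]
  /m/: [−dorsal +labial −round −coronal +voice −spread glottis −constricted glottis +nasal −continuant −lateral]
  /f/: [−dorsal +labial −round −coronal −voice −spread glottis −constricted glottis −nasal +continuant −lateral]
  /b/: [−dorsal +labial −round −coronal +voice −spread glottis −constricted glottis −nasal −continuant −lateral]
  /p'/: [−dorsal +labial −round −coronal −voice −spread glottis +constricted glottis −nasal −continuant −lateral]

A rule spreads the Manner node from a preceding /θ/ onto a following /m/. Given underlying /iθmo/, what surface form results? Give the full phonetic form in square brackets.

[iθvo]

The Manner node dominates the terminals [nasal], [continuant], [lateral].
After delinking /m/'s Manner and linking /θ/'s, the affected terminals become [−nasal], [+continuant], [−lateral]; [dorsal], [labial], [round], … (outside Manner) are retained from /m/.
This feature bundle is that of [v], so /iθmo/ surfaces as [iθvo].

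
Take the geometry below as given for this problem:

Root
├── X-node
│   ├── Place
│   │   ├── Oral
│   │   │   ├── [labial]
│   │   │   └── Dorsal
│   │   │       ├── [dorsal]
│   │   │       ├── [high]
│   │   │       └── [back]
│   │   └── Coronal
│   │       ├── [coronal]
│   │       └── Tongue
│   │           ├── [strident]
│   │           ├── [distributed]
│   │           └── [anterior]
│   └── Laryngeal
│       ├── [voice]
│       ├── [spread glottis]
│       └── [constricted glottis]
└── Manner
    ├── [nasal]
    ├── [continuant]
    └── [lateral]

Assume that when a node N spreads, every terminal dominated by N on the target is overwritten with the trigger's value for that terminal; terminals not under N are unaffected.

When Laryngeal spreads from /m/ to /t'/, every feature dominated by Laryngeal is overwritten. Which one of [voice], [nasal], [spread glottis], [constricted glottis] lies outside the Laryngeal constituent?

Under this geometry, Laryngeal contains [voice], [spread glottis], [constricted glottis].
Spreading Laryngeal replaces [voice], [spread glottis], [constricted glottis] with the trigger's values, since each sits inside the Laryngeal constituent.
[nasal] attaches under Manner, not under Laryngeal, so /t'/ retains its own value for [nasal].

[nasal]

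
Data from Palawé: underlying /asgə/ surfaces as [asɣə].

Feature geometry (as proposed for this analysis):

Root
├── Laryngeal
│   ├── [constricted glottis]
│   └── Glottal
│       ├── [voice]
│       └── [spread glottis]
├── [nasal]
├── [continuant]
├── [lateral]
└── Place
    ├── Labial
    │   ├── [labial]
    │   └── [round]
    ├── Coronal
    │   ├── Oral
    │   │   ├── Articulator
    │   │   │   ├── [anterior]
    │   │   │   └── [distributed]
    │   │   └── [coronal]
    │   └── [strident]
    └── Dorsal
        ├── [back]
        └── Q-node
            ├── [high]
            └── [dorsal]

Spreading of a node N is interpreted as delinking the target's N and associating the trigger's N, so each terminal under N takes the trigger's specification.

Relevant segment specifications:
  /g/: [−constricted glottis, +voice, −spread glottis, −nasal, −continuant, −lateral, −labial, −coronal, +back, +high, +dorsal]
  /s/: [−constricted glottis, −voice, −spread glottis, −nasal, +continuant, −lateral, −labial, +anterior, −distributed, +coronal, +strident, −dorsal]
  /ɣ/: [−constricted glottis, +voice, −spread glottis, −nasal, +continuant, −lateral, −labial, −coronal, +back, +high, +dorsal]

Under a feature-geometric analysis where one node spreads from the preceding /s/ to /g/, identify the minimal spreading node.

[continuant]

Comparing /g/ with its surface form [ɣ], the only feature that changes is [continuant].
Since just one terminal is affected and it takes /s/'s value, spreading the terminal [continuant] alone is sufficient and minimal.
[voice], [coronal] — on which /s/ differs from /g/ — are unchanged, so Root cannot have spread; the constituent is no larger than [continuant].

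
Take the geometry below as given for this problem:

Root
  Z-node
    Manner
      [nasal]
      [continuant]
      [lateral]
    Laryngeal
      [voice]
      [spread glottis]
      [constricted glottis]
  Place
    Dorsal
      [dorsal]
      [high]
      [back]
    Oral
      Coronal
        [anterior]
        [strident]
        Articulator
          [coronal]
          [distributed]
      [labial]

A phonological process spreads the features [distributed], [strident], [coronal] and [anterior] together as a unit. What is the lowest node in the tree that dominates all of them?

Coronal

[distributed] is immediately dominated by Articulator.
[strident] is immediately dominated by Coronal.
[coronal] is immediately dominated by Articulator.
[anterior] is immediately dominated by Coronal.
The listed terminals split across distinct daughters of Coronal, so Coronal itself is the smallest node containing them all.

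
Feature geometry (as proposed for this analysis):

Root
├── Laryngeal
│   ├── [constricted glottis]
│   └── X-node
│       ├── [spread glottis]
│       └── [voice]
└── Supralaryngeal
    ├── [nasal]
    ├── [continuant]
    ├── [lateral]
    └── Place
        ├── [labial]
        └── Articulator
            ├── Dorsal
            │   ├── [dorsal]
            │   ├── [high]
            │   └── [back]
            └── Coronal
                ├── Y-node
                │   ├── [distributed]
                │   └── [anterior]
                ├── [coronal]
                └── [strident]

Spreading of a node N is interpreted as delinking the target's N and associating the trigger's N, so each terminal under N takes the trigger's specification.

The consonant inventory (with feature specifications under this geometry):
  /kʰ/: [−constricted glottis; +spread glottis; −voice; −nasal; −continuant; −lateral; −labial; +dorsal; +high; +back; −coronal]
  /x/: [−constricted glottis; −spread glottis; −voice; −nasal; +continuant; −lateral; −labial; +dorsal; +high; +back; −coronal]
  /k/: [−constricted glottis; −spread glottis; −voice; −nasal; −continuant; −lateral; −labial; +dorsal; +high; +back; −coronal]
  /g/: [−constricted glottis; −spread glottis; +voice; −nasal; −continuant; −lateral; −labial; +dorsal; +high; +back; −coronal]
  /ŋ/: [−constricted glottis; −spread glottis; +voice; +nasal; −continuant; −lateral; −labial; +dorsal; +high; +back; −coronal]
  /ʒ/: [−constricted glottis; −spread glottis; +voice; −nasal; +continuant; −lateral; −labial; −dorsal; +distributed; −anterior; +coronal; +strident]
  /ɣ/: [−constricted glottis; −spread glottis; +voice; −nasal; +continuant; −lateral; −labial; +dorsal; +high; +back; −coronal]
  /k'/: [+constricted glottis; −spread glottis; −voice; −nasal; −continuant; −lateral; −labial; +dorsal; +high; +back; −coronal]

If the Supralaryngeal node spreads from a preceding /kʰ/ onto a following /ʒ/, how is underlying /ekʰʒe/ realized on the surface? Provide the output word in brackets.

Terminals under Supralaryngeal in this geometry: [nasal], [continuant], [lateral], [labial], [dorsal], [high], [back], [distributed], [anterior], [coronal], [strident].
The target acquires /kʰ/'s values for everything under Supralaryngeal — [−nasal], [−continuant], [−lateral], [−labial], [+dorsal], [+high], [+back], [−coronal] — while keeping its own [constricted glottis], [spread glottis], [voice].
This feature bundle is that of [g], so /ekʰʒe/ surfaces as [ekʰge].

[ekʰge]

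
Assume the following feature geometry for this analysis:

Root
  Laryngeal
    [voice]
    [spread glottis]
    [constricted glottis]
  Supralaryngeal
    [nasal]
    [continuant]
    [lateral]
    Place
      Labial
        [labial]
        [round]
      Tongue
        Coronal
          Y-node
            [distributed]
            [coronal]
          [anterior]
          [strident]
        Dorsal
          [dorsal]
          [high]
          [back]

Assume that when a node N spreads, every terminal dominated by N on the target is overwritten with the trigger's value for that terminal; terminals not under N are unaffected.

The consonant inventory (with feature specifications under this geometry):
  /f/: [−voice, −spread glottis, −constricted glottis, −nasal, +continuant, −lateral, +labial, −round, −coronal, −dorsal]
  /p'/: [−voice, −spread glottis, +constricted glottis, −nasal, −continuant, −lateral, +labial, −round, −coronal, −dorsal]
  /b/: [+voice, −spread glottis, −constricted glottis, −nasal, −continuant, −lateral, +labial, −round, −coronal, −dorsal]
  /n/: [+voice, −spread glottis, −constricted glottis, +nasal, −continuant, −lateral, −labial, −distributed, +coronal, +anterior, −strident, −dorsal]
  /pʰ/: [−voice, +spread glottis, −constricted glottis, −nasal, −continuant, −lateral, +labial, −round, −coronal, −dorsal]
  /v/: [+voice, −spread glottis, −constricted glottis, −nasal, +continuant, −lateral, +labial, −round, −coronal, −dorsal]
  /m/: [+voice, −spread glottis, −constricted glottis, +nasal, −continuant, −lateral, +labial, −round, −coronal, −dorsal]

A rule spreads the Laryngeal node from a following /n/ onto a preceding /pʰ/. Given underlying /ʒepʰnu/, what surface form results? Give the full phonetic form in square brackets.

[ʒebnu]

The Laryngeal node dominates the terminals [voice], [spread glottis], [constricted glottis].
Spreading Laryngeal from /n/ onto /pʰ/ replaces those values with /n/'s: [+voice], [−spread glottis], [−constricted glottis]. Features outside Laryngeal ([nasal], [continuant], [lateral], …) stay as in /pʰ/.
Among the inventory, only /b/ has exactly this specification, giving the surface form [ʒebnu].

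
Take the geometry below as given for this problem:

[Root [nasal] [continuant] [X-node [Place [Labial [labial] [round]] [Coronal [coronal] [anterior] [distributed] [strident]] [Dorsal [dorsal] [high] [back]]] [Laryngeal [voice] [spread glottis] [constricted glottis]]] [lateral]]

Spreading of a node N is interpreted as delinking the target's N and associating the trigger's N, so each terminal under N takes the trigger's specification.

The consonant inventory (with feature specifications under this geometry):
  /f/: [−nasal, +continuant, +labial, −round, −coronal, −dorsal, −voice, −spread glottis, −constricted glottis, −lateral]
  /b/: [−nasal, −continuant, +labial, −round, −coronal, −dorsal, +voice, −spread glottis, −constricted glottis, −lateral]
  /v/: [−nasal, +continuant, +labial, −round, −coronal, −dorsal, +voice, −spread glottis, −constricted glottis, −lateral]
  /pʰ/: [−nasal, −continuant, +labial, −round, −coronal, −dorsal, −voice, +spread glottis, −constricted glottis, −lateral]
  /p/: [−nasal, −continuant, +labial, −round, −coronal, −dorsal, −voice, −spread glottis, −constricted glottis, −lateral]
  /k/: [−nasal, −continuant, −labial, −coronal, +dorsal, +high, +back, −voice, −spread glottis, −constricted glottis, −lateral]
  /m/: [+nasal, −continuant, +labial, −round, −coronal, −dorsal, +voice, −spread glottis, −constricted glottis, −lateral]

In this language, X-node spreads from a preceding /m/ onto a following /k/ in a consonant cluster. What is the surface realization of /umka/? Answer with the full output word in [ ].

The X-node node dominates the terminals [labial], [round], [coronal], [anterior], [distributed], [strident], [dorsal], [high], [back], [voice], [spread glottis], [constricted glottis].
The target acquires /m/'s values for everything under X-node — [+labial], [−round], [−coronal], [−dorsal], [+voice], [−spread glottis], [−constricted glottis] — while keeping its own [nasal], [continuant], [lateral].
The resulting bundle matches /b/ in the inventory; substituting it for /k/ gives [umba].

[umba]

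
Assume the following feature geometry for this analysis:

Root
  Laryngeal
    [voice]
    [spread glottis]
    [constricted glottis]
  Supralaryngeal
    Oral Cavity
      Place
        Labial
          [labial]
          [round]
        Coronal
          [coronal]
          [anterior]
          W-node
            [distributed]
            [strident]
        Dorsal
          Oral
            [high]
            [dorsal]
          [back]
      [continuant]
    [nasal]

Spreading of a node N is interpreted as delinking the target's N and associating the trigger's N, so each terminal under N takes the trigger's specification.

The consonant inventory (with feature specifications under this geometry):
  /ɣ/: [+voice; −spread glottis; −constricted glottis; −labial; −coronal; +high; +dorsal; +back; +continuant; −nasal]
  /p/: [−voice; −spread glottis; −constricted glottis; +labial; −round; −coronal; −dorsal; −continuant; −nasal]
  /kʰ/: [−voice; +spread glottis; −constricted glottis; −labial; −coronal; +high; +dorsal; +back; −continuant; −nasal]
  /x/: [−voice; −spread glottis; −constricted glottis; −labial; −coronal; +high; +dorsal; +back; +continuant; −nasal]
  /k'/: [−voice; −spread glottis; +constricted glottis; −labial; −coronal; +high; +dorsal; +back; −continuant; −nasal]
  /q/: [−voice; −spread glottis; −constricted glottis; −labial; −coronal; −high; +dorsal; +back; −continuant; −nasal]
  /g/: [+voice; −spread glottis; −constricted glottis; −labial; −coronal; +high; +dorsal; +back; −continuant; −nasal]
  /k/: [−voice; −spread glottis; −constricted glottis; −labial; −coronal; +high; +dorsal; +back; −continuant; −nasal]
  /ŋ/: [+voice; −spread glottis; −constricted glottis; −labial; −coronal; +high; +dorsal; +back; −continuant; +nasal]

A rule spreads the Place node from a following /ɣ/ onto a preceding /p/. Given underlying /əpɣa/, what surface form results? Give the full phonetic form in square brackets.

The Place node dominates the terminals [labial], [round], [coronal], [anterior], [distributed], [strident], [high], [dorsal], [back].
Spreading Place from /ɣ/ onto /p/ replaces those values with /ɣ/'s: [−labial], [−coronal], [+high], [+dorsal], [+back]. Features outside Place ([voice], [spread glottis], [constricted glottis], …) stay as in /p/.
The resulting bundle matches /k/ in the inventory; substituting it for /p/ gives [əkɣa].

[əkɣa]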